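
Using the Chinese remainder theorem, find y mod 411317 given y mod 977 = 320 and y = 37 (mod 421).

129284

977⁻¹ mod 421: 977*184 ≡ 1 (mod 421), so 977⁻¹ ≡ 184.
y = 320 + 977*((37 − 320)*184 mod 421) = 320 + 977*132 = 129284.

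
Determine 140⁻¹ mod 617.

119

617 = 4·140 + 57
140 = 2·57 + 26
57 = 2·26 + 5
26 = 5·5 + 1
5 = 5·1 + 0
gcd(140, 617) = 1, so the inverse exists.
Bézout: 1 = −27·617 + 119·140.
So 140⁻¹ ≡ 119 (mod 617).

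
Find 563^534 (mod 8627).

Using repeated squaring:
563^1 ≡ 563 (mod 8627)
563^2 ≡ 563^2 = 316969 ≡ 6397 (mod 8627)
563^4 ≡ 6397^2 = 40921609 ≡ 3748 (mod 8627)
563^8 ≡ 3748^2 = 14047504 ≡ 2748 (mod 8627)
563^16 ≡ 2748^2 = 7551504 ≡ 2879 (mod 8627)
563^32 ≡ 2879^2 = 8288641 ≡ 6721 (mod 8627)
563^64 ≡ 6721^2 = 45171841 ≡ 869 (mod 8627)
563^128 ≡ 869^2 = 755161 ≡ 4612 (mod 8627)
563^256 ≡ 4612^2 = 21270544 ≡ 4989 (mod 8627)
563^512 ≡ 4989^2 = 24890121 ≡ 1226 (mod 8627)
563^534 = 563^512 · 563^16 · 563^4 · 563^2 ≡ 1226 · 2879 · 3748 · 6397 (mod 8627).
Accumulate the product:
1226 · 2879 = 3529654 ≡ 1211
1211 · 3748 = 4538828 ≡ 1026
1026 · 6397 = 6563322 ≡ 6802

6802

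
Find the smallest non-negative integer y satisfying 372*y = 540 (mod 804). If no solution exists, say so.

49

gcd(372, 804) = 12, and 12 | 540, so solutions exist.
Divide through by 12: 31*y = 45 (mod 67).
31⁻¹ ≡ 13 (mod 67).
y ≡ 13*45 ≡ 49 (mod 67).
The smallest non-negative solution is y = 49.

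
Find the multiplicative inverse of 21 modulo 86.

Apply the Euclidean algorithm and back-substitute:
86 = 4×21 + 2
21 = 10×2 + 1
2 = 2×1 + 0
gcd(21, 86) = 1, so the inverse exists.
Back-substitute for 1:
1 = 1×21 − 10×2
  = −10×86 + 41×21
So 21⁻¹ ≡ 41 (mod 86).

41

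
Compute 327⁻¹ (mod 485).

By the extended Euclidean algorithm:
485 = 1*327 + 158
327 = 2*158 + 11
158 = 14*11 + 4
11 = 2*4 + 3
4 = 1*3 + 1
3 = 3*1 + 0
gcd(327, 485) = 1, so the inverse exists.
Back-substitute for 1:
1 = 1*4 − 1*3
  = −1*11 + 3*4
  = 3*158 − 43*11
  = −43*327 + 89*158
  = 89*485 − 132*327
So 327⁻¹ ≡ −132 ≡ 353 (mod 485).

353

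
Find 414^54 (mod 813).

Using repeated squaring:
54 in binary is 110110, i.e. 54 = 32 + 16 + 4 + 2.
414^1 ≡ 414 (mod 813)
414^2 ≡ 414^2 = 171396 ≡ 666 (mod 813)
414^4 ≡ 666^2 = 443556 ≡ 471 (mod 813)
414^8 ≡ 471^2 = 221841 ≡ 705 (mod 813)
414^16 ≡ 705^2 = 497025 ≡ 282 (mod 813)
414^32 ≡ 282^2 = 79524 ≡ 663 (mod 813)
414^54 = 414^32 · 414^16 · 414^4 · 414^2 ≡ 663 · 282 · 471 · 666 (mod 813).
Accumulate the product:
663 · 282 = 186966 ≡ 789
789 · 471 = 371619 ≡ 78
78 · 666 = 51948 ≡ 729

729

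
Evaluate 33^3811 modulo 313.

By square-and-multiply:
3811 in binary is 111011100011, i.e. 3811 = 2048 + 1024 + 512 + 128 + 64 + 32 + 2 + 1.
33^1 ≡ 33 (mod 313)
33^2 ≡ 33^2 = 1089 ≡ 150 (mod 313)
33^4 ≡ 150^2 = 22500 ≡ 277 (mod 313)
33^8 ≡ 277^2 = 76729 ≡ 44 (mod 313)
33^16 ≡ 44^2 = 1936 ≡ 58 (mod 313)
33^32 ≡ 58^2 = 3364 ≡ 234 (mod 313)
33^64 ≡ 234^2 = 54756 ≡ 294 (mod 313)
33^128 ≡ 294^2 = 86436 ≡ 48 (mod 313)
33^256 ≡ 48^2 = 2304 ≡ 113 (mod 313)
33^512 ≡ 113^2 = 12769 ≡ 249 (mod 313)
33^1024 ≡ 249^2 = 62001 ≡ 27 (mod 313)
33^2048 ≡ 27^2 = 729 ≡ 103 (mod 313)
33^3811 = 33^2048 * 33^1024 * 33^512 * 33^128 * 33^64 * 33^32 * 33^2 * 33^1 ≡ 103 * 27 * 249 * 48 * 294 * 234 * 150 * 33 (mod 313).
Accumulate the product:
103 * 27 = 2781 ≡ 277
277 * 249 = 68973 ≡ 113
113 * 48 = 5424 ≡ 103
103 * 294 = 30282 ≡ 234
234 * 234 = 54756 ≡ 294
294 * 150 = 44100 ≡ 280
280 * 33 = 9240 ≡ 163

163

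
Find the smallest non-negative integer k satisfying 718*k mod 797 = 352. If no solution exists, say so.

389

gcd(718, 797) = 1, so a unique solution mod 797 exists.
718⁻¹ ≡ 343 (mod 797).
k ≡ 343*352 ≡ 389 (mod 797).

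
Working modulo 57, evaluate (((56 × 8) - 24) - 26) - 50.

6

56 × 8 = 448 ≡ 49 (mod 57)
49 - 24 = 25
25 - 26 = -1 ≡ 56 (mod 57)
56 - 50 = 6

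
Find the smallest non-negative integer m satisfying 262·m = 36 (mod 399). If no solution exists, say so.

gcd(262, 399) = 1, so a unique solution mod 399 exists.
262⁻¹ ≡ 166 (mod 399).
m ≡ 166·36 ≡ 390 (mod 399).

390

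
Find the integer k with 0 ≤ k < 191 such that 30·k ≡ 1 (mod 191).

191 = 6*30 + 11
30 = 2*11 + 8
11 = 1*8 + 3
8 = 2*3 + 2
3 = 1*2 + 1
2 = 2*1 + 0
gcd(30, 191) = 1, so the inverse exists.
Bézout: 1 = 11*191 − 70*30.
So 30⁻¹ ≡ −70 ≡ 121 (mod 191).

121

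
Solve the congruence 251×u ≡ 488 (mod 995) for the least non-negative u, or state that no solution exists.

gcd(251, 995) = 1, so a unique solution mod 995 exists.
251⁻¹ ≡ 111 (mod 995).
u ≡ 111×488 ≡ 438 (mod 995).

438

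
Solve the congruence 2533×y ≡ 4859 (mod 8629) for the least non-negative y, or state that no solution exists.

7132

gcd(2533, 8629) = 1, so a unique solution mod 8629 exists.
2533⁻¹ ≡ 6677 (mod 8629).
y ≡ 6677×4859 ≡ 7132 (mod 8629).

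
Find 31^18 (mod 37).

Compute successive squares:
18 in binary is 10010, i.e. 18 = 16 + 2.
31^1 ≡ 31 (mod 37)
31^2 ≡ 31^2 = 961 ≡ 36 (mod 37)
31^4 ≡ 36^2 = 1296 ≡ 1 (mod 37)
31^8 ≡ 1^2 = 1 (mod 37)
31^16 ≡ 1^2 = 1 (mod 37)
31^18 = 31^16 · 31^2 ≡ 1 · 36 (mod 37).
1 · 36 = 36 ≡ 36 (mod 37).

36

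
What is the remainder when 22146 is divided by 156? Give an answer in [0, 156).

150

22146 = 141*156 + 150, so 22146 ≡ 150 (mod 156).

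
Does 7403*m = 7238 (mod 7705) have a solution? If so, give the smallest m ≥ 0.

5691

gcd(7403, 7705) = 1, so a unique solution mod 7705 exists.
7403⁻¹ ≡ 4822 (mod 7705).
m ≡ 4822*7238 ≡ 5691 (mod 7705).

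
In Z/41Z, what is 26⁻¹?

41 = 1*26 + 15
26 = 1*15 + 11
15 = 1*11 + 4
11 = 2*4 + 3
4 = 1*3 + 1
3 = 3*1 + 0
gcd(26, 41) = 1, so the inverse exists.
Bézout: 1 = 7*41 − 11*26.
So 26⁻¹ ≡ −11 ≡ 30 (mod 41).

30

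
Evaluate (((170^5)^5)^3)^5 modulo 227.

220

(170)^5 ≡ 45 (mod 227)
(45)^5 ≡ 52 (mod 227)
(52)^3 ≡ 95 (mod 227)
(95)^5 ≡ 220 (mod 227)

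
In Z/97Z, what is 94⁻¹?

32

Run the extended Euclidean algorithm:
97 = 1×94 + 3
94 = 31×3 + 1
3 = 3×1 + 0
gcd(94, 97) = 1, so the inverse exists.
Back-substitute for 1:
1 = 1×94 − 31×3
  = −31×97 + 32×94
So 94⁻¹ ≡ 32 (mod 97).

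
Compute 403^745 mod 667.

491

Compute successive squares:
403^1 ≡ 403 (mod 667)
403^2 ≡ 403^2 = 162409 ≡ 328 (mod 667)
403^4 ≡ 328^2 = 107584 ≡ 197 (mod 667)
403^8 ≡ 197^2 = 38809 ≡ 123 (mod 667)
403^16 ≡ 123^2 = 15129 ≡ 455 (mod 667)
403^32 ≡ 455^2 = 207025 ≡ 255 (mod 667)
403^64 ≡ 255^2 = 65025 ≡ 326 (mod 667)
403^128 ≡ 326^2 = 106276 ≡ 223 (mod 667)
403^256 ≡ 223^2 = 49729 ≡ 371 (mod 667)
403^512 ≡ 371^2 = 137641 ≡ 239 (mod 667)
403^745 = 403^512 · 403^128 · 403^64 · 403^32 · 403^8 · 403^1 ≡ 239 · 223 · 326 · 255 · 123 · 403 (mod 667).
Accumulate the product:
239 · 223 = 53297 ≡ 604
604 · 326 = 196904 ≡ 139
139 · 255 = 35445 ≡ 94
94 · 123 = 11562 ≡ 223
223 · 403 = 89869 ≡ 491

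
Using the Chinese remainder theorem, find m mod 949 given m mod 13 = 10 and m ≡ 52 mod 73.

855

13⁻¹ mod 73: 13·45 ≡ 1 (mod 73), so 13⁻¹ ≡ 45.
m = 10 + 13·((52 − 10)·45 mod 73) = 10 + 13·65 = 855.
Check: 855 mod 13 = 10, 855 mod 73 = 52. ✓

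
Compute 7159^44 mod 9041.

758

44 in binary is 101100, i.e. 44 = 32 + 8 + 4.
7159^1 ≡ 7159 (mod 9041)
7159^2 ≡ 7159^2 = 51251281 ≡ 6893 (mod 9041)
7159^4 ≡ 6893^2 = 47513449 ≡ 2994 (mod 9041)
7159^8 ≡ 2994^2 = 8964036 ≡ 4405 (mod 9041)
7159^16 ≡ 4405^2 = 19404025 ≡ 2039 (mod 9041)
7159^32 ≡ 2039^2 = 4157521 ≡ 7702 (mod 9041)
7159^44 = 7159^32 × 7159^8 × 7159^4 ≡ 7702 × 4405 × 2994 (mod 9041).
Accumulate the product:
7702 × 4405 = 33927310 ≡ 5478
5478 × 2994 = 16401132 ≡ 758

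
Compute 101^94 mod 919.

94 in binary is 1011110, i.e. 94 = 64 + 16 + 8 + 4 + 2.
101^1 ≡ 101 (mod 919)
101^2 ≡ 101^2 = 10201 ≡ 92 (mod 919)
101^4 ≡ 92^2 = 8464 ≡ 193 (mod 919)
101^8 ≡ 193^2 = 37249 ≡ 489 (mod 919)
101^16 ≡ 489^2 = 239121 ≡ 181 (mod 919)
101^32 ≡ 181^2 = 32761 ≡ 596 (mod 919)
101^64 ≡ 596^2 = 355216 ≡ 482 (mod 919)
101^94 = 101^64 × 101^16 × 101^8 × 101^4 × 101^2 ≡ 482 × 181 × 489 × 193 × 92 (mod 919).
Accumulate the product:
482 × 181 = 87242 ≡ 856
856 × 489 = 418584 ≡ 439
439 × 193 = 84727 ≡ 179
179 × 92 = 16468 ≡ 845

845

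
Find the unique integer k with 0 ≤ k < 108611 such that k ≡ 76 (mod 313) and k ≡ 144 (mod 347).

313⁻¹ mod 347: 313*51 ≡ 1 (mod 347), so 313⁻¹ ≡ 51.
k = 76 + 313*((144 − 76)*51 mod 347) = 76 + 313*345 = 108061.

108061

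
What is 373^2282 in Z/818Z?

671

2282 in binary is 100011101010, i.e. 2282 = 2048 + 128 + 64 + 32 + 8 + 2.
373^1 ≡ 373 (mod 818)
373^2 ≡ 373^2 = 139129 ≡ 69 (mod 818)
373^4 ≡ 69^2 = 4761 ≡ 671 (mod 818)
373^8 ≡ 671^2 = 450241 ≡ 341 (mod 818)
373^16 ≡ 341^2 = 116281 ≡ 125 (mod 818)
373^32 ≡ 125^2 = 15625 ≡ 83 (mod 818)
373^64 ≡ 83^2 = 6889 ≡ 345 (mod 818)
373^128 ≡ 345^2 = 119025 ≡ 415 (mod 818)
373^256 ≡ 415^2 = 172225 ≡ 445 (mod 818)
373^512 ≡ 445^2 = 198025 ≡ 69 (mod 818)
373^1024 ≡ 69^2 = 4761 ≡ 671 (mod 818)
373^2048 ≡ 671^2 = 450241 ≡ 341 (mod 818)
373^2282 = 373^2048 · 373^128 · 373^64 · 373^32 · 373^8 · 373^2 ≡ 341 · 415 · 345 · 83 · 341 · 69 (mod 818).
Accumulate the product:
341 · 415 = 141515 ≡ 1
1 · 345 = 345
345 · 83 = 28635 ≡ 5
5 · 341 = 1705 ≡ 69
69 · 69 = 4761 ≡ 671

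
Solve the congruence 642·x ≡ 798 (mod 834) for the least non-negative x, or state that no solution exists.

61

gcd(642, 834) = 6, and 6 | 798, so solutions exist.
Divide through by 6: 107·x mod 139 = 133.
107⁻¹ ≡ 13 (mod 139).
x ≡ 13·133 ≡ 61 (mod 139).
The smallest non-negative solution is x = 61.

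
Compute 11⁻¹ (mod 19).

7

Apply the Euclidean algorithm and back-substitute:
19 = 1*11 + 8
11 = 1*8 + 3
8 = 2*3 + 2
3 = 1*2 + 1
2 = 2*1 + 0
gcd(11, 19) = 1, so the inverse exists.
Bézout: 1 = −4*19 + 7*11.
So 11⁻¹ ≡ 7 (mod 19).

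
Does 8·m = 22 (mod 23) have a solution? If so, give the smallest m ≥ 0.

20

gcd(8, 23) = 1, so a unique solution mod 23 exists.
8⁻¹ ≡ 3 (mod 23).
m ≡ 3·22 ≡ 20 (mod 23).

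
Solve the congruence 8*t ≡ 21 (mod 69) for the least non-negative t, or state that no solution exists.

gcd(8, 69) = 1, so a unique solution mod 69 exists.
8⁻¹ ≡ 26 (mod 69).
t ≡ 26*21 ≡ 63 (mod 69).

63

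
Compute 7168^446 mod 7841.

Compute successive squares:
446 in binary is 110111110, i.e. 446 = 256 + 128 + 32 + 16 + 8 + 4 + 2.
7168^1 ≡ 7168 (mod 7841)
7168^2 ≡ 7168^2 = 51380224 ≡ 5992 (mod 7841)
7168^4 ≡ 5992^2 = 35904064 ≡ 125 (mod 7841)
7168^8 ≡ 125^2 = 15625 ≡ 7784 (mod 7841)
7168^16 ≡ 7784^2 = 60590656 ≡ 3249 (mod 7841)
7168^32 ≡ 3249^2 = 10556001 ≡ 2015 (mod 7841)
7168^64 ≡ 2015^2 = 4060225 ≡ 6428 (mod 7841)
7168^128 ≡ 6428^2 = 41319184 ≡ 4955 (mod 7841)
7168^256 ≡ 4955^2 = 24552025 ≡ 1854 (mod 7841)
7168^446 = 7168^256 * 7168^128 * 7168^32 * 7168^16 * 7168^8 * 7168^4 * 7168^2 ≡ 1854 * 4955 * 2015 * 3249 * 7784 * 125 * 5992 (mod 7841).
Accumulate the product:
1854 * 4955 = 9186570 ≡ 4759
4759 * 2015 = 9589385 ≡ 7683
7683 * 3249 = 24962067 ≡ 4164
4164 * 7784 = 32412576 ≡ 5723
5723 * 125 = 715375 ≡ 1844
1844 * 5992 = 11049248 ≡ 1279

1279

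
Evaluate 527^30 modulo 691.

Compute successive squares:
30 in binary is 11110, i.e. 30 = 16 + 8 + 4 + 2.
527^1 ≡ 527 (mod 691)
527^2 ≡ 527^2 = 277729 ≡ 638 (mod 691)
527^4 ≡ 638^2 = 407044 ≡ 45 (mod 691)
527^8 ≡ 45^2 = 2025 ≡ 643 (mod 691)
527^16 ≡ 643^2 = 413449 ≡ 231 (mod 691)
527^30 = 527^16 * 527^8 * 527^4 * 527^2 ≡ 231 * 643 * 45 * 638 (mod 691).
Accumulate the product:
231 * 643 = 148533 ≡ 659
659 * 45 = 29655 ≡ 633
633 * 638 = 403854 ≡ 310

310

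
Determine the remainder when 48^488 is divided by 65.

16

48^1 ≡ 48 (mod 65)
48^2 ≡ 48^2 = 2304 ≡ 29 (mod 65)
48^4 ≡ 29^2 = 841 ≡ 61 (mod 65)
48^8 ≡ 61^2 = 3721 ≡ 16 (mod 65)
48^16 ≡ 16^2 = 256 ≡ 61 (mod 65)
48^32 ≡ 61^2 = 3721 ≡ 16 (mod 65)
48^64 ≡ 16^2 = 256 ≡ 61 (mod 65)
48^128 ≡ 61^2 = 3721 ≡ 16 (mod 65)
48^256 ≡ 16^2 = 256 ≡ 61 (mod 65)
48^488 = 48^256 · 48^128 · 48^64 · 48^32 · 48^8 ≡ 61 · 16 · 61 · 16 · 16 (mod 65).
Accumulate the product:
61 · 16 = 976 ≡ 1
1 · 61 = 61
61 · 16 = 976 ≡ 1
1 · 16 = 16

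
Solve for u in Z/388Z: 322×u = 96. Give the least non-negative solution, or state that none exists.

122

gcd(322, 388) = 2, and 2 | 96, so solutions exist.
Divide through by 2: 161×u mod 194 = 48.
161⁻¹ ≡ 47 (mod 194).
u ≡ 47×48 ≡ 122 (mod 194).
The smallest non-negative solution is u = 122.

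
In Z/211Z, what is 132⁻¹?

211 = 1·132 + 79
132 = 1·79 + 53
79 = 1·53 + 26
53 = 2·26 + 1
26 = 26·1 + 0
gcd(132, 211) = 1, so the inverse exists.
Back-substitute for 1:
1 = 1·53 − 2·26
  = −2·79 + 3·53
  = 3·132 − 5·79
  = −5·211 + 8·132
So 132⁻¹ ≡ 8 (mod 211).

8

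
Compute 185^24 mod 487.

By square-and-multiply:
24 in binary is 11000, i.e. 24 = 16 + 8.
185^1 ≡ 185 (mod 487)
185^2 ≡ 185^2 = 34225 ≡ 135 (mod 487)
185^4 ≡ 135^2 = 18225 ≡ 206 (mod 487)
185^8 ≡ 206^2 = 42436 ≡ 67 (mod 487)
185^16 ≡ 67^2 = 4489 ≡ 106 (mod 487)
185^24 = 185^16 × 185^8 ≡ 106 × 67 (mod 487).
106 × 67 = 7102 ≡ 284 (mod 487).

284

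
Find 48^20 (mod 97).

81

By square-and-multiply:
20 in binary is 10100, i.e. 20 = 16 + 4.
48^1 ≡ 48 (mod 97)
48^2 ≡ 48^2 = 2304 ≡ 73 (mod 97)
48^4 ≡ 73^2 = 5329 ≡ 91 (mod 97)
48^8 ≡ 91^2 = 8281 ≡ 36 (mod 97)
48^16 ≡ 36^2 = 1296 ≡ 35 (mod 97)
48^20 = 48^16 · 48^4 ≡ 35 · 91 (mod 97).
35 · 91 = 3185 ≡ 81 (mod 97).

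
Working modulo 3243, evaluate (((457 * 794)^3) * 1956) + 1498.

457 * 794 = 362858 ≡ 2885 (mod 3243)
(2885)^3 ≡ 2495 (mod 3243)
2495 * 1956 = 4880220 ≡ 2748 (mod 3243)
2748 + 1498 = 4246 ≡ 1003 (mod 3243)

1003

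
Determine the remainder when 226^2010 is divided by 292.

100

By square-and-multiply:
226^1 ≡ 226 (mod 292)
226^2 ≡ 226^2 = 51076 ≡ 268 (mod 292)
226^4 ≡ 268^2 = 71824 ≡ 284 (mod 292)
226^8 ≡ 284^2 = 80656 ≡ 64 (mod 292)
226^16 ≡ 64^2 = 4096 ≡ 8 (mod 292)
226^32 ≡ 8^2 = 64 (mod 292)
226^64 ≡ 64^2 = 4096 ≡ 8 (mod 292)
226^128 ≡ 8^2 = 64 (mod 292)
226^256 ≡ 64^2 = 4096 ≡ 8 (mod 292)
226^512 ≡ 8^2 = 64 (mod 292)
226^1024 ≡ 64^2 = 4096 ≡ 8 (mod 292)
226^2010 = 226^1024 * 226^512 * 226^256 * 226^128 * 226^64 * 226^16 * 226^8 * 226^2 ≡ 8 * 64 * 8 * 64 * 8 * 8 * 64 * 268 (mod 292).
Accumulate the product:
8 * 64 = 512 ≡ 220
220 * 8 = 1760 ≡ 8
8 * 64 = 512 ≡ 220
220 * 8 = 1760 ≡ 8
8 * 8 = 64
64 * 64 = 4096 ≡ 8
8 * 268 = 2144 ≡ 100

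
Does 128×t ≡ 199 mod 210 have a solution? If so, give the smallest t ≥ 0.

no solution

gcd(128, 210) = 2, and 2 does not divide 199.
So the congruence has no solution.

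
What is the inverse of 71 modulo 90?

90 = 1*71 + 19
71 = 3*19 + 14
19 = 1*14 + 5
14 = 2*5 + 4
5 = 1*4 + 1
4 = 4*1 + 0
gcd(71, 90) = 1, so the inverse exists.
Bézout: 1 = 15*90 − 19*71.
So 71⁻¹ ≡ −19 ≡ 71 (mod 90).

71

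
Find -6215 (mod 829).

-6215 = -8·829 + 417, so -6215 ≡ 417 (mod 829).

417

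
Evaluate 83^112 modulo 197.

1

83^1 ≡ 83 (mod 197)
83^2 ≡ 83^2 = 6889 ≡ 191 (mod 197)
83^4 ≡ 191^2 = 36481 ≡ 36 (mod 197)
83^8 ≡ 36^2 = 1296 ≡ 114 (mod 197)
83^16 ≡ 114^2 = 12996 ≡ 191 (mod 197)
83^32 ≡ 191^2 = 36481 ≡ 36 (mod 197)
83^64 ≡ 36^2 = 1296 ≡ 114 (mod 197)
83^112 = 83^64 * 83^32 * 83^16 ≡ 114 * 36 * 191 (mod 197).
Accumulate the product:
114 * 36 = 4104 ≡ 164
164 * 191 = 31324 ≡ 1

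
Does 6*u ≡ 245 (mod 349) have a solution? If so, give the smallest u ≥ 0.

gcd(6, 349) = 1, so a unique solution mod 349 exists.
6⁻¹ ≡ 291 (mod 349).
u ≡ 291*245 ≡ 99 (mod 349).

99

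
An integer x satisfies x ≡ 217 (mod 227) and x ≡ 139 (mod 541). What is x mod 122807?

47206

227⁻¹ mod 541: 227*143 ≡ 1 (mod 541), so 227⁻¹ ≡ 143.
x = 217 + 227*((139 − 217)*143 mod 541) = 217 + 227*207 = 47206.
Check: 47206 mod 227 = 217, 47206 mod 541 = 139. ✓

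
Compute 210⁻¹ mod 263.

129

Run the extended Euclidean algorithm:
263 = 1×210 + 53
210 = 3×53 + 51
53 = 1×51 + 2
51 = 25×2 + 1
2 = 2×1 + 0
gcd(210, 263) = 1, so the inverse exists.
Back-substitute for 1:
1 = 1×51 − 25×2
  = −25×53 + 26×51
  = 26×210 − 103×53
  = −103×263 + 129×210
So 210⁻¹ ≡ 129 (mod 263).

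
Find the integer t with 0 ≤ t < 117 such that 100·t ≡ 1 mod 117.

Apply the Euclidean algorithm and back-substitute:
117 = 1×100 + 17
100 = 5×17 + 15
17 = 1×15 + 2
15 = 7×2 + 1
2 = 2×1 + 0
gcd(100, 117) = 1, so the inverse exists.
Bézout: 1 = −47×117 + 55×100.
So 100⁻¹ ≡ 55 (mod 117).

55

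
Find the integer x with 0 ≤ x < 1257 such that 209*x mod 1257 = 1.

By the extended Euclidean algorithm:
1257 = 6*209 + 3
209 = 69*3 + 2
3 = 1*2 + 1
2 = 2*1 + 0
gcd(209, 1257) = 1, so the inverse exists.
Back-substitute for 1:
1 = 1*3 − 1*2
  = −1*209 + 70*3
  = 70*1257 − 421*209
So 209⁻¹ ≡ −421 ≡ 836 (mod 1257).

836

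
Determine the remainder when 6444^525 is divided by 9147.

3615

By square-and-multiply:
525 in binary is 1000001101, i.e. 525 = 512 + 8 + 4 + 1.
6444^1 ≡ 6444 (mod 9147)
6444^2 ≡ 6444^2 = 41525136 ≡ 6903 (mod 9147)
6444^4 ≡ 6903^2 = 47651409 ≡ 4686 (mod 9147)
6444^8 ≡ 4686^2 = 21958596 ≡ 5796 (mod 9147)
6444^16 ≡ 5796^2 = 33593616 ≡ 5832 (mod 9147)
6444^32 ≡ 5832^2 = 34012224 ≡ 3678 (mod 9147)
6444^64 ≡ 3678^2 = 13527684 ≡ 8418 (mod 9147)
6444^128 ≡ 8418^2 = 70862724 ≡ 915 (mod 9147)
6444^256 ≡ 915^2 = 837225 ≡ 4848 (mod 9147)
6444^512 ≡ 4848^2 = 23503104 ≡ 4461 (mod 9147)
6444^525 = 6444^512 × 6444^8 × 6444^4 × 6444^1 ≡ 4461 × 5796 × 4686 × 6444 (mod 9147).
Accumulate the product:
4461 × 5796 = 25855956 ≡ 6534
6534 × 4686 = 30618324 ≡ 3315
3315 × 6444 = 21361860 ≡ 3615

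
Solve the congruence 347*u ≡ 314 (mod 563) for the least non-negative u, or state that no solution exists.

181

gcd(347, 563) = 1, so a unique solution mod 563 exists.
347⁻¹ ≡ 404 (mod 563).
u ≡ 404*314 ≡ 181 (mod 563).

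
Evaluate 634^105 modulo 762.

634

Using repeated squaring:
105 in binary is 1101001, i.e. 105 = 64 + 32 + 8 + 1.
634^1 ≡ 634 (mod 762)
634^2 ≡ 634^2 = 401956 ≡ 382 (mod 762)
634^4 ≡ 382^2 = 145924 ≡ 382 (mod 762)
634^8 ≡ 382^2 = 145924 ≡ 382 (mod 762)
634^16 ≡ 382^2 = 145924 ≡ 382 (mod 762)
634^32 ≡ 382^2 = 145924 ≡ 382 (mod 762)
634^64 ≡ 382^2 = 145924 ≡ 382 (mod 762)
634^105 = 634^64 · 634^32 · 634^8 · 634^1 ≡ 382 · 382 · 382 · 634 (mod 762).
Accumulate the product:
382 · 382 = 145924 ≡ 382
382 · 382 = 145924 ≡ 382
382 · 634 = 242188 ≡ 634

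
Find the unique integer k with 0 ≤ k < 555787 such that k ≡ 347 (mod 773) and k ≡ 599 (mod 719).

374479

773⁻¹ mod 719: 773×253 ≡ 1 (mod 719), so 773⁻¹ ≡ 253.
k = 347 + 773×((599 − 347)×253 mod 719) = 347 + 773×484 = 374479.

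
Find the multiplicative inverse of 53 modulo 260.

Apply the Euclidean algorithm and back-substitute:
260 = 4*53 + 48
53 = 1*48 + 5
48 = 9*5 + 3
5 = 1*3 + 2
3 = 1*2 + 1
2 = 2*1 + 0
gcd(53, 260) = 1, so the inverse exists.
Back-substitute for 1:
1 = 1*3 − 1*2
  = −1*5 + 2*3
  = 2*48 − 19*5
  = −19*53 + 21*48
  = 21*260 − 103*53
So 53⁻¹ ≡ −103 ≡ 157 (mod 260).

157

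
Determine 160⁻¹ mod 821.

508

821 = 5×160 + 21
160 = 7×21 + 13
21 = 1×13 + 8
13 = 1×8 + 5
8 = 1×5 + 3
5 = 1×3 + 2
3 = 1×2 + 1
2 = 2×1 + 0
gcd(160, 821) = 1, so the inverse exists.
Back-substitute for 1:
1 = 1×3 − 1×2
  = −1×5 + 2×3
  = 2×8 − 3×5
  = −3×13 + 5×8
  = 5×21 − 8×13
  = −8×160 + 61×21
  = 61×821 − 313×160
So 160⁻¹ ≡ −313 ≡ 508 (mod 821).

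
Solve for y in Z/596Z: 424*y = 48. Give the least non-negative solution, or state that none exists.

121

gcd(424, 596) = 4, and 4 | 48, so solutions exist.
Divide through by 4: 106*y ≡ 12 (mod 149).
106⁻¹ ≡ 97 (mod 149).
y ≡ 97*12 ≡ 121 (mod 149).
The smallest non-negative solution is y = 121.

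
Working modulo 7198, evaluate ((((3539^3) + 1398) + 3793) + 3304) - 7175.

4859

(3539)^3 ≡ 3539 (mod 7198)
3539 + 1398 = 4937
4937 + 3793 = 8730 ≡ 1532 (mod 7198)
1532 + 3304 = 4836
4836 - 7175 = -2339 ≡ 4859 (mod 7198)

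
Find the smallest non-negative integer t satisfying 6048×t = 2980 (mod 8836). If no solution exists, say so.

gcd(6048, 8836) = 4, and 4 | 2980, so solutions exist.
Divide through by 4: 1512×t = 745 (mod 2209).
1512⁻¹ ≡ 805 (mod 2209).
t ≡ 805×745 ≡ 1086 (mod 2209).
The smallest non-negative solution is t = 1086.

1086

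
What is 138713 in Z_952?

673

138713 = 145×952 + 673, so 138713 ≡ 673 (mod 952).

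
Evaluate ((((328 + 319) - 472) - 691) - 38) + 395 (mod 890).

731

328 + 319 = 647
647 - 472 = 175
175 - 691 = -516 ≡ 374 (mod 890)
374 - 38 = 336
336 + 395 = 731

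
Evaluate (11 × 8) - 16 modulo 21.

9

11 × 8 = 88 ≡ 4 (mod 21)
4 - 16 = -12 ≡ 9 (mod 21)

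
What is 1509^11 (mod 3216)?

573

By square-and-multiply:
11 in binary is 1011, i.e. 11 = 8 + 2 + 1.
1509^1 ≡ 1509 (mod 3216)
1509^2 ≡ 1509^2 = 2277081 ≡ 153 (mod 3216)
1509^4 ≡ 153^2 = 23409 ≡ 897 (mod 3216)
1509^8 ≡ 897^2 = 804609 ≡ 609 (mod 3216)
1509^11 = 1509^8 * 1509^2 * 1509^1 ≡ 609 * 153 * 1509 (mod 3216).
Accumulate the product:
609 * 153 = 93177 ≡ 3129
3129 * 1509 = 4721661 ≡ 573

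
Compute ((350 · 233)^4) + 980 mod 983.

350 · 233 = 81550 ≡ 944 (mod 983)
(944)^4 ≡ 442 (mod 983)
442 + 980 = 1422 ≡ 439 (mod 983)

439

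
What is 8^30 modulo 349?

308

Compute successive squares:
30 in binary is 11110, i.e. 30 = 16 + 8 + 4 + 2.
8^1 ≡ 8 (mod 349)
8^2 ≡ 8^2 = 64 (mod 349)
8^4 ≡ 64^2 = 4096 ≡ 257 (mod 349)
8^8 ≡ 257^2 = 66049 ≡ 88 (mod 349)
8^16 ≡ 88^2 = 7744 ≡ 66 (mod 349)
8^30 = 8^16 · 8^8 · 8^4 · 8^2 ≡ 66 · 88 · 257 · 64 (mod 349).
Accumulate the product:
66 · 88 = 5808 ≡ 224
224 · 257 = 57568 ≡ 332
332 · 64 = 21248 ≡ 308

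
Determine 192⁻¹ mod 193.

192

By the extended Euclidean algorithm:
193 = 1×192 + 1
192 = 192×1 + 0
gcd(192, 193) = 1, so the inverse exists.
Back-substitute for 1:
1 = 1×193 − 1×192
So 192⁻¹ ≡ −1 ≡ 192 (mod 193).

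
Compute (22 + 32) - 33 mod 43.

21

22 + 32 = 54 ≡ 11 (mod 43)
11 - 33 = -22 ≡ 21 (mod 43)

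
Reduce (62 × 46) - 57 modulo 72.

59

62 × 46 = 2852 ≡ 44 (mod 72)
44 - 57 = -13 ≡ 59 (mod 72)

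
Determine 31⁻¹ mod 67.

13

Run the extended Euclidean algorithm:
67 = 2·31 + 5
31 = 6·5 + 1
5 = 5·1 + 0
gcd(31, 67) = 1, so the inverse exists.
Bézout: 1 = −6·67 + 13·31.
So 31⁻¹ ≡ 13 (mod 67).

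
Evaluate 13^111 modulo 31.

15

111 in binary is 1101111, i.e. 111 = 64 + 32 + 8 + 4 + 2 + 1.
13^1 ≡ 13 (mod 31)
13^2 ≡ 13^2 = 169 ≡ 14 (mod 31)
13^4 ≡ 14^2 = 196 ≡ 10 (mod 31)
13^8 ≡ 10^2 = 100 ≡ 7 (mod 31)
13^16 ≡ 7^2 = 49 ≡ 18 (mod 31)
13^32 ≡ 18^2 = 324 ≡ 14 (mod 31)
13^64 ≡ 14^2 = 196 ≡ 10 (mod 31)
13^111 = 13^64 · 13^32 · 13^8 · 13^4 · 13^2 · 13^1 ≡ 10 · 14 · 7 · 10 · 14 · 13 (mod 31).
Accumulate the product:
10 · 14 = 140 ≡ 16
16 · 7 = 112 ≡ 19
19 · 10 = 190 ≡ 4
4 · 14 = 56 ≡ 25
25 · 13 = 325 ≡ 15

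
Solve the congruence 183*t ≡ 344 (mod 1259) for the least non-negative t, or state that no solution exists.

1254

gcd(183, 1259) = 1, so a unique solution mod 1259 exists.
183⁻¹ ≡ 172 (mod 1259).
t ≡ 172*344 ≡ 1254 (mod 1259).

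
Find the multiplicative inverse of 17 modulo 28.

5

Run the extended Euclidean algorithm:
28 = 1*17 + 11
17 = 1*11 + 6
11 = 1*6 + 5
6 = 1*5 + 1
5 = 5*1 + 0
gcd(17, 28) = 1, so the inverse exists.
Bézout: 1 = −3*28 + 5*17.
So 17⁻¹ ≡ 5 (mod 28).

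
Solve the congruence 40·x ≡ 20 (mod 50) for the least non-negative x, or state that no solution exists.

3

gcd(40, 50) = 10, and 10 | 20, so solutions exist.
Divide through by 10: 4·x ≡ 2 mod 5.
4⁻¹ ≡ 4 (mod 5).
x ≡ 4·2 ≡ 3 (mod 5).
The smallest non-negative solution is x = 3.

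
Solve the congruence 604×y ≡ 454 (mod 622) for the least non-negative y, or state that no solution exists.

113

gcd(604, 622) = 2, and 2 | 454, so solutions exist.
Divide through by 2: 302×y = 227 (mod 311).
302⁻¹ ≡ 69 (mod 311).
y ≡ 69×227 ≡ 113 (mod 311).
The smallest non-negative solution is y = 113.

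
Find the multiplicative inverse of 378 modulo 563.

Apply the Euclidean algorithm and back-substitute:
563 = 1×378 + 185
378 = 2×185 + 8
185 = 23×8 + 1
8 = 8×1 + 0
gcd(378, 563) = 1, so the inverse exists.
Back-substitute for 1:
1 = 1×185 − 23×8
  = −23×378 + 47×185
  = 47×563 − 70×378
So 378⁻¹ ≡ −70 ≡ 493 (mod 563).

493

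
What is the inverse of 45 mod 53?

33

By the extended Euclidean algorithm:
53 = 1×45 + 8
45 = 5×8 + 5
8 = 1×5 + 3
5 = 1×3 + 2
3 = 1×2 + 1
2 = 2×1 + 0
gcd(45, 53) = 1, so the inverse exists.
Back-substitute for 1:
1 = 1×3 − 1×2
  = −1×5 + 2×3
  = 2×8 − 3×5
  = −3×45 + 17×8
  = 17×53 − 20×45
So 45⁻¹ ≡ −20 ≡ 33 (mod 53).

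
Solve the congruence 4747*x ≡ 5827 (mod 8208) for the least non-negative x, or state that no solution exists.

2377

gcd(4747, 8208) = 1, so a unique solution mod 8208 exists.
4747⁻¹ ≡ 2419 (mod 8208).
x ≡ 2419*5827 ≡ 2377 (mod 8208).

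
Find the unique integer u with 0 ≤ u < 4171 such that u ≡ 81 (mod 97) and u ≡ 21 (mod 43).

1827

97⁻¹ mod 43: 97×4 ≡ 1 (mod 43), so 97⁻¹ ≡ 4.
u = 81 + 97×((21 − 81)×4 mod 43) = 81 + 97×18 = 1827.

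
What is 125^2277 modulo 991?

160

By square-and-multiply:
2277 in binary is 100011100101, i.e. 2277 = 2048 + 128 + 64 + 32 + 4 + 1.
125^1 ≡ 125 (mod 991)
125^2 ≡ 125^2 = 15625 ≡ 760 (mod 991)
125^4 ≡ 760^2 = 577600 ≡ 838 (mod 991)
125^8 ≡ 838^2 = 702244 ≡ 616 (mod 991)
125^16 ≡ 616^2 = 379456 ≡ 894 (mod 991)
125^32 ≡ 894^2 = 799236 ≡ 490 (mod 991)
125^64 ≡ 490^2 = 240100 ≡ 278 (mod 991)
125^128 ≡ 278^2 = 77284 ≡ 977 (mod 991)
125^256 ≡ 977^2 = 954529 ≡ 196 (mod 991)
125^512 ≡ 196^2 = 38416 ≡ 758 (mod 991)
125^1024 ≡ 758^2 = 574564 ≡ 775 (mod 991)
125^2048 ≡ 775^2 = 600625 ≡ 79 (mod 991)
125^2277 = 125^2048 · 125^128 · 125^64 · 125^32 · 125^4 · 125^1 ≡ 79 · 977 · 278 · 490 · 838 · 125 (mod 991).
Accumulate the product:
79 · 977 = 77183 ≡ 876
876 · 278 = 243528 ≡ 733
733 · 490 = 359170 ≡ 428
428 · 838 = 358664 ≡ 913
913 · 125 = 114125 ≡ 160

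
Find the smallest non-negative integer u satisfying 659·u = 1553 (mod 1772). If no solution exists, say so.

1691

gcd(659, 1772) = 1, so a unique solution mod 1772 exists.
659⁻¹ ≡ 1651 (mod 1772).
u ≡ 1651·1553 ≡ 1691 (mod 1772).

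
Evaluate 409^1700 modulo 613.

1700 in binary is 11010100100, i.e. 1700 = 1024 + 512 + 128 + 32 + 4.
409^1 ≡ 409 (mod 613)
409^2 ≡ 409^2 = 167281 ≡ 545 (mod 613)
409^4 ≡ 545^2 = 297025 ≡ 333 (mod 613)
409^8 ≡ 333^2 = 110889 ≡ 549 (mod 613)
409^16 ≡ 549^2 = 301401 ≡ 418 (mod 613)
409^32 ≡ 418^2 = 174724 ≡ 19 (mod 613)
409^64 ≡ 19^2 = 361 (mod 613)
409^128 ≡ 361^2 = 130321 ≡ 365 (mod 613)
409^256 ≡ 365^2 = 133225 ≡ 204 (mod 613)
409^512 ≡ 204^2 = 41616 ≡ 545 (mod 613)
409^1024 ≡ 545^2 = 297025 ≡ 333 (mod 613)
409^1700 = 409^1024 · 409^512 · 409^128 · 409^32 · 409^4 ≡ 333 · 545 · 365 · 19 · 333 (mod 613).
Accumulate the product:
333 · 545 = 181485 ≡ 37
37 · 365 = 13505 ≡ 19
19 · 19 = 361
361 · 333 = 120213 ≡ 65

65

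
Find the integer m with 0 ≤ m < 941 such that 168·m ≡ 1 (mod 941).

941 = 5×168 + 101
168 = 1×101 + 67
101 = 1×67 + 34
67 = 1×34 + 33
34 = 1×33 + 1
33 = 33×1 + 0
gcd(168, 941) = 1, so the inverse exists.
Back-substitute for 1:
1 = 1×34 − 1×33
  = −1×67 + 2×34
  = 2×101 − 3×67
  = −3×168 + 5×101
  = 5×941 − 28×168
So 168⁻¹ ≡ −28 ≡ 913 (mod 941).

913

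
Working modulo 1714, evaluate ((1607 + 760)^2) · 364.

1606

1607 + 760 = 2367 ≡ 653 (mod 1714)
(653)^2 ≡ 1337 (mod 1714)
1337 · 364 = 486668 ≡ 1606 (mod 1714)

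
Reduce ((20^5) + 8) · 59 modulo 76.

56

(20)^5 ≡ 20 (mod 76)
20 + 8 = 28
28 · 59 = 1652 ≡ 56 (mod 76)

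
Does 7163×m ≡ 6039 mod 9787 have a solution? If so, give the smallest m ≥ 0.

5805

gcd(7163, 9787) = 1, so a unique solution mod 9787 exists.
7163⁻¹ ≡ 2816 (mod 9787).
m ≡ 2816×6039 ≡ 5805 (mod 9787).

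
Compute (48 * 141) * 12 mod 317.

64

48 * 141 = 6768 ≡ 111 (mod 317)
111 * 12 = 1332 ≡ 64 (mod 317)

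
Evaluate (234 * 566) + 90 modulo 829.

723

234 * 566 = 132444 ≡ 633 (mod 829)
633 + 90 = 723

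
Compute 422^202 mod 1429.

100

Using repeated squaring:
422^1 ≡ 422 (mod 1429)
422^2 ≡ 422^2 = 178084 ≡ 888 (mod 1429)
422^4 ≡ 888^2 = 788544 ≡ 1165 (mod 1429)
422^8 ≡ 1165^2 = 1357225 ≡ 1104 (mod 1429)
422^16 ≡ 1104^2 = 1218816 ≡ 1308 (mod 1429)
422^32 ≡ 1308^2 = 1710864 ≡ 351 (mod 1429)
422^64 ≡ 351^2 = 123201 ≡ 307 (mod 1429)
422^128 ≡ 307^2 = 94249 ≡ 1364 (mod 1429)
422^202 = 422^128 * 422^64 * 422^8 * 422^2 ≡ 1364 * 307 * 1104 * 888 (mod 1429).
Accumulate the product:
1364 * 307 = 418748 ≡ 51
51 * 1104 = 56304 ≡ 573
573 * 888 = 508824 ≡ 100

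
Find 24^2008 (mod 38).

Using repeated squaring:
2008 in binary is 11111011000, i.e. 2008 = 1024 + 512 + 256 + 128 + 64 + 16 + 8.
24^1 ≡ 24 (mod 38)
24^2 ≡ 24^2 = 576 ≡ 6 (mod 38)
24^4 ≡ 6^2 = 36 (mod 38)
24^8 ≡ 36^2 = 1296 ≡ 4 (mod 38)
24^16 ≡ 4^2 = 16 (mod 38)
24^32 ≡ 16^2 = 256 ≡ 28 (mod 38)
24^64 ≡ 28^2 = 784 ≡ 24 (mod 38)
24^128 ≡ 24^2 = 576 ≡ 6 (mod 38)
24^256 ≡ 6^2 = 36 (mod 38)
24^512 ≡ 36^2 = 1296 ≡ 4 (mod 38)
24^1024 ≡ 4^2 = 16 (mod 38)
24^2008 = 24^1024 · 24^512 · 24^256 · 24^128 · 24^64 · 24^16 · 24^8 ≡ 16 · 4 · 36 · 6 · 24 · 16 · 4 (mod 38).
Accumulate the product:
16 · 4 = 64 ≡ 26
26 · 36 = 936 ≡ 24
24 · 6 = 144 ≡ 30
30 · 24 = 720 ≡ 36
36 · 16 = 576 ≡ 6
6 · 4 = 24

24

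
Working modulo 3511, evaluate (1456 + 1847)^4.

1456 + 1847 = 3303
(3303)^4 ≡ 3420 (mod 3511)

3420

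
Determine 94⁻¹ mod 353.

Run the extended Euclidean algorithm:
353 = 3×94 + 71
94 = 1×71 + 23
71 = 3×23 + 2
23 = 11×2 + 1
2 = 2×1 + 0
gcd(94, 353) = 1, so the inverse exists.
Bézout: 1 = −45×353 + 169×94.
So 94⁻¹ ≡ 169 (mod 353).

169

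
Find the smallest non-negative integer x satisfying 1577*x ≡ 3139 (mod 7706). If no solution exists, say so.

2929

gcd(1577, 7706) = 1, so a unique solution mod 7706 exists.
1577⁻¹ ≡ 3401 (mod 7706).
x ≡ 3401*3139 ≡ 2929 (mod 7706).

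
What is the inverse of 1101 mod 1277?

965

Run the extended Euclidean algorithm:
1277 = 1×1101 + 176
1101 = 6×176 + 45
176 = 3×45 + 41
45 = 1×41 + 4
41 = 10×4 + 1
4 = 4×1 + 0
gcd(1101, 1277) = 1, so the inverse exists.
Back-substitute for 1:
1 = 1×41 − 10×4
  = −10×45 + 11×41
  = 11×176 − 43×45
  = −43×1101 + 269×176
  = 269×1277 − 312×1101
So 1101⁻¹ ≡ −312 ≡ 965 (mod 1277).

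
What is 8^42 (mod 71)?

42 in binary is 101010, i.e. 42 = 32 + 8 + 2.
8^1 ≡ 8 (mod 71)
8^2 ≡ 8^2 = 64 (mod 71)
8^4 ≡ 64^2 = 4096 ≡ 49 (mod 71)
8^8 ≡ 49^2 = 2401 ≡ 58 (mod 71)
8^16 ≡ 58^2 = 3364 ≡ 27 (mod 71)
8^32 ≡ 27^2 = 729 ≡ 19 (mod 71)
8^42 = 8^32 · 8^8 · 8^2 ≡ 19 · 58 · 64 (mod 71).
Accumulate the product:
19 · 58 = 1102 ≡ 37
37 · 64 = 2368 ≡ 25

25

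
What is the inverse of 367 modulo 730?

Run the extended Euclidean algorithm:
730 = 1×367 + 363
367 = 1×363 + 4
363 = 90×4 + 3
4 = 1×3 + 1
3 = 3×1 + 0
gcd(367, 730) = 1, so the inverse exists.
Bézout: 1 = −92×730 + 183×367.
So 367⁻¹ ≡ 183 (mod 730).

183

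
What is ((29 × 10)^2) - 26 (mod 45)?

29 × 10 = 290 ≡ 20 (mod 45)
(20)^2 ≡ 40 (mod 45)
40 - 26 = 14

14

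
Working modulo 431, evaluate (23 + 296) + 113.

1

23 + 296 = 319
319 + 113 = 432 ≡ 1 (mod 431)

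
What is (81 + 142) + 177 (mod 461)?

400

81 + 142 = 223
223 + 177 = 400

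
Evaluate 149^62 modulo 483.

Compute successive squares:
149^1 ≡ 149 (mod 483)
149^2 ≡ 149^2 = 22201 ≡ 466 (mod 483)
149^4 ≡ 466^2 = 217156 ≡ 289 (mod 483)
149^8 ≡ 289^2 = 83521 ≡ 445 (mod 483)
149^16 ≡ 445^2 = 198025 ≡ 478 (mod 483)
149^32 ≡ 478^2 = 228484 ≡ 25 (mod 483)
149^62 = 149^32 · 149^16 · 149^8 · 149^4 · 149^2 ≡ 25 · 478 · 445 · 289 · 466 (mod 483).
Accumulate the product:
25 · 478 = 11950 ≡ 358
358 · 445 = 159310 ≡ 403
403 · 289 = 116467 ≡ 64
64 · 466 = 29824 ≡ 361

361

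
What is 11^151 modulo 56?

11

By square-and-multiply:
151 in binary is 10010111, i.e. 151 = 128 + 16 + 4 + 2 + 1.
11^1 ≡ 11 (mod 56)
11^2 ≡ 11^2 = 121 ≡ 9 (mod 56)
11^4 ≡ 9^2 = 81 ≡ 25 (mod 56)
11^8 ≡ 25^2 = 625 ≡ 9 (mod 56)
11^16 ≡ 9^2 = 81 ≡ 25 (mod 56)
11^32 ≡ 25^2 = 625 ≡ 9 (mod 56)
11^64 ≡ 9^2 = 81 ≡ 25 (mod 56)
11^128 ≡ 25^2 = 625 ≡ 9 (mod 56)
11^151 = 11^128 · 11^16 · 11^4 · 11^2 · 11^1 ≡ 9 · 25 · 25 · 9 · 11 (mod 56).
Accumulate the product:
9 · 25 = 225 ≡ 1
1 · 25 = 25
25 · 9 = 225 ≡ 1
1 · 11 = 11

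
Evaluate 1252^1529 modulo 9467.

Using repeated squaring:
1252^1 ≡ 1252 (mod 9467)
1252^2 ≡ 1252^2 = 1567504 ≡ 5449 (mod 9467)
1252^4 ≡ 5449^2 = 29691601 ≡ 3089 (mod 9467)
1252^8 ≡ 3089^2 = 9541921 ≡ 8652 (mod 9467)
1252^16 ≡ 8652^2 = 74857104 ≡ 1535 (mod 9467)
1252^32 ≡ 1535^2 = 2356225 ≡ 8409 (mod 9467)
1252^64 ≡ 8409^2 = 70711281 ≡ 2258 (mod 9467)
1252^128 ≡ 2258^2 = 5098564 ≡ 5318 (mod 9467)
1252^256 ≡ 5318^2 = 28281124 ≡ 3195 (mod 9467)
1252^512 ≡ 3195^2 = 10208025 ≡ 2599 (mod 9467)
1252^1024 ≡ 2599^2 = 6754801 ≡ 4830 (mod 9467)
1252^1529 = 1252^1024 × 1252^256 × 1252^128 × 1252^64 × 1252^32 × 1252^16 × 1252^8 × 1252^1 ≡ 4830 × 3195 × 5318 × 2258 × 8409 × 1535 × 8652 × 1252 (mod 9467).
Accumulate the product:
4830 × 3195 = 15431850 ≡ 640
640 × 5318 = 3403520 ≡ 4867
4867 × 2258 = 10989686 ≡ 7966
7966 × 8409 = 66986094 ≡ 7069
7069 × 1535 = 10850915 ≡ 1733
1733 × 8652 = 14993916 ≡ 7655
7655 × 1252 = 9584060 ≡ 3456

3456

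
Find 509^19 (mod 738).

545

509^1 ≡ 509 (mod 738)
509^2 ≡ 509^2 = 259081 ≡ 43 (mod 738)
509^4 ≡ 43^2 = 1849 ≡ 373 (mod 738)
509^8 ≡ 373^2 = 139129 ≡ 385 (mod 738)
509^16 ≡ 385^2 = 148225 ≡ 625 (mod 738)
509^19 = 509^16 · 509^2 · 509^1 ≡ 625 · 43 · 509 (mod 738).
Accumulate the product:
625 · 43 = 26875 ≡ 307
307 · 509 = 156263 ≡ 545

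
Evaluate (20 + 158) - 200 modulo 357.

335

20 + 158 = 178
178 - 200 = -22 ≡ 335 (mod 357)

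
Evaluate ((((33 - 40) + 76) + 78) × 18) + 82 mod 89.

33 - 40 = -7 ≡ 82 (mod 89)
82 + 76 = 158 ≡ 69 (mod 89)
69 + 78 = 147 ≡ 58 (mod 89)
58 × 18 = 1044 ≡ 65 (mod 89)
65 + 82 = 147 ≡ 58 (mod 89)

58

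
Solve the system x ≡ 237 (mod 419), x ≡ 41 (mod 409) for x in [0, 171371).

60573

419⁻¹ mod 409: 419×41 ≡ 1 (mod 409), so 419⁻¹ ≡ 41.
x = 237 + 419×((41 − 237)×41 mod 409) = 237 + 419×144 = 60573.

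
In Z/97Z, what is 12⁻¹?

89

97 = 8×12 + 1
12 = 12×1 + 0
gcd(12, 97) = 1, so the inverse exists.
Bézout: 1 = 1×97 − 8×12.
So 12⁻¹ ≡ −8 ≡ 89 (mod 97).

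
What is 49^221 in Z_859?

361

By square-and-multiply:
49^1 ≡ 49 (mod 859)
49^2 ≡ 49^2 = 2401 ≡ 683 (mod 859)
49^4 ≡ 683^2 = 466489 ≡ 52 (mod 859)
49^8 ≡ 52^2 = 2704 ≡ 127 (mod 859)
49^16 ≡ 127^2 = 16129 ≡ 667 (mod 859)
49^32 ≡ 667^2 = 444889 ≡ 786 (mod 859)
49^64 ≡ 786^2 = 617796 ≡ 175 (mod 859)
49^128 ≡ 175^2 = 30625 ≡ 560 (mod 859)
49^221 = 49^128 * 49^64 * 49^16 * 49^8 * 49^4 * 49^1 ≡ 560 * 175 * 667 * 127 * 52 * 49 (mod 859).
Accumulate the product:
560 * 175 = 98000 ≡ 74
74 * 667 = 49358 ≡ 395
395 * 127 = 50165 ≡ 343
343 * 52 = 17836 ≡ 656
656 * 49 = 32144 ≡ 361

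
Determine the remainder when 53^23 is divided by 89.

36

23 in binary is 10111, i.e. 23 = 16 + 4 + 2 + 1.
53^1 ≡ 53 (mod 89)
53^2 ≡ 53^2 = 2809 ≡ 50 (mod 89)
53^4 ≡ 50^2 = 2500 ≡ 8 (mod 89)
53^8 ≡ 8^2 = 64 (mod 89)
53^16 ≡ 64^2 = 4096 ≡ 2 (mod 89)
53^23 = 53^16 × 53^4 × 53^2 × 53^1 ≡ 2 × 8 × 50 × 53 (mod 89).
Accumulate the product:
2 × 8 = 16
16 × 50 = 800 ≡ 88
88 × 53 = 4664 ≡ 36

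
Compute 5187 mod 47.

5187 = 110×47 + 17, so 5187 ≡ 17 (mod 47).

17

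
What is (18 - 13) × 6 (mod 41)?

18 - 13 = 5
5 × 6 = 30

30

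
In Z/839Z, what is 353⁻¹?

839 = 2·353 + 133
353 = 2·133 + 87
133 = 1·87 + 46
87 = 1·46 + 41
46 = 1·41 + 5
41 = 8·5 + 1
5 = 5·1 + 0
gcd(353, 839) = 1, so the inverse exists.
Bézout: 1 = −69·839 + 164·353.
So 353⁻¹ ≡ 164 (mod 839).

164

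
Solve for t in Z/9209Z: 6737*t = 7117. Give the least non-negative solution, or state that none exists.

7526

gcd(6737, 9209) = 1, so a unique solution mod 9209 exists.
6737⁻¹ ≡ 868 (mod 9209).
t ≡ 868*7117 ≡ 7526 (mod 9209).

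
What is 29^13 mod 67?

29

By square-and-multiply:
29^1 ≡ 29 (mod 67)
29^2 ≡ 29^2 = 841 ≡ 37 (mod 67)
29^4 ≡ 37^2 = 1369 ≡ 29 (mod 67)
29^8 ≡ 29^2 = 841 ≡ 37 (mod 67)
29^13 = 29^8 × 29^4 × 29^1 ≡ 37 × 29 × 29 (mod 67).
Accumulate the product:
37 × 29 = 1073 ≡ 1
1 × 29 = 29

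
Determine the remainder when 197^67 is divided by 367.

Using repeated squaring:
67 in binary is 1000011, i.e. 67 = 64 + 2 + 1.
197^1 ≡ 197 (mod 367)
197^2 ≡ 197^2 = 38809 ≡ 274 (mod 367)
197^4 ≡ 274^2 = 75076 ≡ 208 (mod 367)
197^8 ≡ 208^2 = 43264 ≡ 325 (mod 367)
197^16 ≡ 325^2 = 105625 ≡ 296 (mod 367)
197^32 ≡ 296^2 = 87616 ≡ 270 (mod 367)
197^64 ≡ 270^2 = 72900 ≡ 234 (mod 367)
197^67 = 197^64 × 197^2 × 197^1 ≡ 234 × 274 × 197 (mod 367).
Accumulate the product:
234 × 274 = 64116 ≡ 258
258 × 197 = 50826 ≡ 180

180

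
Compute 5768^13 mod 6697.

By square-and-multiply:
5768^1 ≡ 5768 (mod 6697)
5768^2 ≡ 5768^2 = 33269824 ≡ 5825 (mod 6697)
5768^4 ≡ 5825^2 = 33930625 ≡ 3623 (mod 6697)
5768^8 ≡ 3623^2 = 13126129 ≡ 9 (mod 6697)
5768^13 = 5768^8 * 5768^4 * 5768^1 ≡ 9 * 3623 * 5768 (mod 6697).
Accumulate the product:
9 * 3623 = 32607 ≡ 5819
5819 * 5768 = 33563992 ≡ 5325

5325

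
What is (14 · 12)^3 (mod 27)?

0

14 · 12 = 168 ≡ 6 (mod 27)
(6)^3 ≡ 0 (mod 27)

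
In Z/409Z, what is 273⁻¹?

3

By the extended Euclidean algorithm:
409 = 1*273 + 136
273 = 2*136 + 1
136 = 136*1 + 0
gcd(273, 409) = 1, so the inverse exists.
Back-substitute for 1:
1 = 1*273 − 2*136
  = −2*409 + 3*273
So 273⁻¹ ≡ 3 (mod 409).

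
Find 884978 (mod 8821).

884978 = 100·8821 + 2878, so 884978 ≡ 2878 (mod 8821).

2878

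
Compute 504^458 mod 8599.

1187

By square-and-multiply:
458 in binary is 111001010, i.e. 458 = 256 + 128 + 64 + 8 + 2.
504^1 ≡ 504 (mod 8599)
504^2 ≡ 504^2 = 254016 ≡ 4645 (mod 8599)
504^4 ≡ 4645^2 = 21576025 ≡ 1134 (mod 8599)
504^8 ≡ 1134^2 = 1285956 ≡ 4705 (mod 8599)
504^16 ≡ 4705^2 = 22137025 ≡ 3199 (mod 8599)
504^32 ≡ 3199^2 = 10233601 ≡ 791 (mod 8599)
504^64 ≡ 791^2 = 625681 ≡ 6553 (mod 8599)
504^128 ≡ 6553^2 = 42941809 ≡ 7002 (mod 8599)
504^256 ≡ 7002^2 = 49028004 ≡ 5105 (mod 8599)
504^458 = 504^256 × 504^128 × 504^64 × 504^8 × 504^2 ≡ 5105 × 7002 × 6553 × 4705 × 4645 (mod 8599).
Accumulate the product:
5105 × 7002 = 35745210 ≡ 7766
7766 × 6553 = 50890598 ≡ 1716
1716 × 4705 = 8073780 ≡ 7918
7918 × 4645 = 36779110 ≡ 1187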